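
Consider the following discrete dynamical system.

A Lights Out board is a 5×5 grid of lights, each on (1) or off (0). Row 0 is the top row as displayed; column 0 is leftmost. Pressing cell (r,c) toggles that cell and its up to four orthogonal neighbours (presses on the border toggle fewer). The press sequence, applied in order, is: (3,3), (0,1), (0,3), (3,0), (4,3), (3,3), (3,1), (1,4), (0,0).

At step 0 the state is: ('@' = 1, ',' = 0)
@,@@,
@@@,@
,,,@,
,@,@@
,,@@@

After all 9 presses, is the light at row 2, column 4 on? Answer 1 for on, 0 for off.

t=0: @,@@,
@@@,@
,,,@,
,@,@@
,,@@@
t=1: @,@@,
@@@,@
,,,,,
,@@,,
,,@,@
t=2: ,@,@,
@,@,@
,,,,,
,@@,,
,,@,@
t=3: ,@@,@
@,@@@
,,,,,
,@@,,
,,@,@
t=4: ,@@,@
@,@@@
@,,,,
@,@,,
@,@,@
t=5: ,@@,@
@,@@@
@,,,,
@,@@,
@,,@,
t=6: ,@@,@
@,@@@
@,,@,
@,,,@
@,,,,
t=7: ,@@,@
@,@@@
@@,@,
,@@,@
@@,,,
t=8: ,@@,,
@,@,,
@@,@@
,@@,@
@@,,,
t=9: @,@,,
,,@,,
@@,@@
,@@,@
@@,,,

1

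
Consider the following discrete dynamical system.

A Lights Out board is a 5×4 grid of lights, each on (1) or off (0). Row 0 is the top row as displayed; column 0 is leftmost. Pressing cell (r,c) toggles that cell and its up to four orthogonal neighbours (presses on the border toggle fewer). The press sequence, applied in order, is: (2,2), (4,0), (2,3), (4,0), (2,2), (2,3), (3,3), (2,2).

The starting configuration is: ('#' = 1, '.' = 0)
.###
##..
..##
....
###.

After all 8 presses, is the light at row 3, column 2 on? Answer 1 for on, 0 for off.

0

k=0  .###
##..
..##
....
###.
k=1  .###
###.
.#..
..#.
###.
k=2  .###
###.
.#..
#.#.
..#.
k=3  .###
####
.###
#.##
..#.
k=4  .###
####
.###
..##
###.
k=5  .###
##.#
....
...#
###.
k=6  .###
##..
..##
....
###.
k=7  .###
##..
..#.
..##
####
k=8  .###
###.
.#.#
...#
####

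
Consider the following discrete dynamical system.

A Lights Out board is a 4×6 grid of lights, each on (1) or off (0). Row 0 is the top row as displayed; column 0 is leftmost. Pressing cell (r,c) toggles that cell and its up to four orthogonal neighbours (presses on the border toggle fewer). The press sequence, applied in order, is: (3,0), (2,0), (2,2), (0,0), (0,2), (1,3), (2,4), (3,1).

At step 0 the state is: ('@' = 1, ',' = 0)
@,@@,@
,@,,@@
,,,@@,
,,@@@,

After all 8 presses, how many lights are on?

0) @,@@,@
,@,,@@
,,,@@,
,,@@@,
1) @,@@,@
,@,,@@
@,,@@,
@@@@@,
2) @,@@,@
@@,,@@
,@,@@,
,@@@@,
3) @,@@,@
@@@,@@
,,@,@,
,@,@@,
4) ,@@@,@
,@@,@@
,,@,@,
,@,@@,
5) ,,,,,@
,@,,@@
,,@,@,
,@,@@,
6) ,,,@,@
,@@@,@
,,@@@,
,@,@@,
7) ,,,@,@
,@@@@@
,,@,,@
,@,@,,
8) ,,,@,@
,@@@@@
,@@,,@
@,@@,,

13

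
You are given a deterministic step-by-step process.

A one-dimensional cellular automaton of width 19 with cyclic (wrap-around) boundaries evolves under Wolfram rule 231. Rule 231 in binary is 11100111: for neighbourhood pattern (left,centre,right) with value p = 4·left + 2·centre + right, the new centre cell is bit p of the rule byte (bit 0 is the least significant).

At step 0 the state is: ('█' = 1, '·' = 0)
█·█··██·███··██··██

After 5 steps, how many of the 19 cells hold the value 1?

0) █·█··██·███··██··██
1) ███·█·██·██·█·█·█·█
2) ██████·██·████████·
3) ·██████·██·████████
4) █·██████·██·███████
5) ██·██████·██·██████

16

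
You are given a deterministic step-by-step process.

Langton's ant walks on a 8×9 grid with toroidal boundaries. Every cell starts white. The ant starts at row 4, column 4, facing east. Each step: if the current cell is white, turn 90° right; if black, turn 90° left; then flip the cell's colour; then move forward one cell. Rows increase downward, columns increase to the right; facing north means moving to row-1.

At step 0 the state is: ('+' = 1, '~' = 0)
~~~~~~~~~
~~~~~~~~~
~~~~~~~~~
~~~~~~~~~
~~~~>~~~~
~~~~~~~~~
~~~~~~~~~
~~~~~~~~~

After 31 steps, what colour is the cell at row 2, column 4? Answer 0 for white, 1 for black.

step 0: ~~~~~~~~~
~~~~~~~~~
~~~~~~~~~
~~~~~~~~~
~~~~>~~~~
~~~~~~~~~
~~~~~~~~~
~~~~~~~~~
step 1: ~~~~~~~~~
~~~~~~~~~
~~~~~~~~~
~~~~~~~~~
~~~~+~~~~
~~~~v~~~~
~~~~~~~~~
~~~~~~~~~
step 2: ~~~~~~~~~
~~~~~~~~~
~~~~~~~~~
~~~~~~~~~
~~~~+~~~~
~~~<+~~~~
~~~~~~~~~
~~~~~~~~~
step 3: ~~~~~~~~~
~~~~~~~~~
~~~~~~~~~
~~~~~~~~~
~~~^+~~~~
~~~++~~~~
~~~~~~~~~
~~~~~~~~~
step 4: ~~~~~~~~~
~~~~~~~~~
~~~~~~~~~
~~~~~~~~~
~~~+>~~~~
~~~++~~~~
~~~~~~~~~
~~~~~~~~~
step 5: ~~~~~~~~~
~~~~~~~~~
~~~~~~~~~
~~~~^~~~~
~~~+~~~~~
~~~++~~~~
~~~~~~~~~
~~~~~~~~~
step 6: ~~~~~~~~~
~~~~~~~~~
~~~~~~~~~
~~~~+>~~~
~~~+~~~~~
~~~++~~~~
~~~~~~~~~
~~~~~~~~~
step 7: ~~~~~~~~~
~~~~~~~~~
~~~~~~~~~
~~~~++~~~
~~~+~v~~~
~~~++~~~~
~~~~~~~~~
~~~~~~~~~
step 8: ~~~~~~~~~
~~~~~~~~~
~~~~~~~~~
~~~~++~~~
~~~+<+~~~
~~~++~~~~
~~~~~~~~~
~~~~~~~~~
step 9: ~~~~~~~~~
~~~~~~~~~
~~~~~~~~~
~~~~^+~~~
~~~+++~~~
~~~++~~~~
~~~~~~~~~
~~~~~~~~~
step 10: ~~~~~~~~~
~~~~~~~~~
~~~~~~~~~
~~~<~+~~~
~~~+++~~~
~~~++~~~~
~~~~~~~~~
~~~~~~~~~
step 11: ~~~~~~~~~
~~~~~~~~~
~~~^~~~~~
~~~+~+~~~
~~~+++~~~
~~~++~~~~
~~~~~~~~~
~~~~~~~~~
step 12: ~~~~~~~~~
~~~~~~~~~
~~~+>~~~~
~~~+~+~~~
~~~+++~~~
~~~++~~~~
~~~~~~~~~
~~~~~~~~~
step 13: ~~~~~~~~~
~~~~~~~~~
~~~++~~~~
~~~+v+~~~
~~~+++~~~
~~~++~~~~
~~~~~~~~~
~~~~~~~~~
step 14: ~~~~~~~~~
~~~~~~~~~
~~~++~~~~
~~~<++~~~
~~~+++~~~
~~~++~~~~
~~~~~~~~~
~~~~~~~~~
step 15: ~~~~~~~~~
~~~~~~~~~
~~~++~~~~
~~~~++~~~
~~~v++~~~
~~~++~~~~
~~~~~~~~~
~~~~~~~~~
step 16: ~~~~~~~~~
~~~~~~~~~
~~~++~~~~
~~~~++~~~
~~~~>+~~~
~~~++~~~~
~~~~~~~~~
~~~~~~~~~
step 17: ~~~~~~~~~
~~~~~~~~~
~~~++~~~~
~~~~^+~~~
~~~~~+~~~
~~~++~~~~
~~~~~~~~~
~~~~~~~~~
step 18: ~~~~~~~~~
~~~~~~~~~
~~~++~~~~
~~~<~+~~~
~~~~~+~~~
~~~++~~~~
~~~~~~~~~
~~~~~~~~~
step 19: ~~~~~~~~~
~~~~~~~~~
~~~^+~~~~
~~~+~+~~~
~~~~~+~~~
~~~++~~~~
~~~~~~~~~
~~~~~~~~~
step 20: ~~~~~~~~~
~~~~~~~~~
~~<~+~~~~
~~~+~+~~~
~~~~~+~~~
~~~++~~~~
~~~~~~~~~
~~~~~~~~~
step 21: ~~~~~~~~~
~~^~~~~~~
~~+~+~~~~
~~~+~+~~~
~~~~~+~~~
~~~++~~~~
~~~~~~~~~
~~~~~~~~~
step 22: ~~~~~~~~~
~~+>~~~~~
~~+~+~~~~
~~~+~+~~~
~~~~~+~~~
~~~++~~~~
~~~~~~~~~
~~~~~~~~~
step 23: ~~~~~~~~~
~~++~~~~~
~~+v+~~~~
~~~+~+~~~
~~~~~+~~~
~~~++~~~~
~~~~~~~~~
~~~~~~~~~
step 24: ~~~~~~~~~
~~++~~~~~
~~<++~~~~
~~~+~+~~~
~~~~~+~~~
~~~++~~~~
~~~~~~~~~
~~~~~~~~~
step 25: ~~~~~~~~~
~~++~~~~~
~~~++~~~~
~~v+~+~~~
~~~~~+~~~
~~~++~~~~
~~~~~~~~~
~~~~~~~~~
step 26: ~~~~~~~~~
~~++~~~~~
~~~++~~~~
~<++~+~~~
~~~~~+~~~
~~~++~~~~
~~~~~~~~~
~~~~~~~~~
step 27: ~~~~~~~~~
~~++~~~~~
~^~++~~~~
~+++~+~~~
~~~~~+~~~
~~~++~~~~
~~~~~~~~~
~~~~~~~~~
step 28: ~~~~~~~~~
~~++~~~~~
~+>++~~~~
~+++~+~~~
~~~~~+~~~
~~~++~~~~
~~~~~~~~~
~~~~~~~~~
step 29: ~~~~~~~~~
~~++~~~~~
~++++~~~~
~+v+~+~~~
~~~~~+~~~
~~~++~~~~
~~~~~~~~~
~~~~~~~~~
step 30: ~~~~~~~~~
~~++~~~~~
~++++~~~~
~+~>~+~~~
~~~~~+~~~
~~~++~~~~
~~~~~~~~~
~~~~~~~~~
step 31: ~~~~~~~~~
~~++~~~~~
~++^+~~~~
~+~~~+~~~
~~~~~+~~~
~~~++~~~~
~~~~~~~~~
~~~~~~~~~

1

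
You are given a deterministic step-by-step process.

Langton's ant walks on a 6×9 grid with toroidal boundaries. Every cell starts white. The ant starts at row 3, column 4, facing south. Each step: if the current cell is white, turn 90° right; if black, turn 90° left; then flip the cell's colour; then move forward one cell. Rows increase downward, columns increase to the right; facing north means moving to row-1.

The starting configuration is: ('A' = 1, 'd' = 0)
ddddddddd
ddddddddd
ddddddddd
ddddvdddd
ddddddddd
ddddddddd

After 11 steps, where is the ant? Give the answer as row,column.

step 0: ddddddddd
ddddddddd
ddddddddd
ddddvdddd
ddddddddd
ddddddddd
step 1: ddddddddd
ddddddddd
ddddddddd
ddd<Adddd
ddddddddd
ddddddddd
step 2: ddddddddd
ddddddddd
ddd^ddddd
dddAAdddd
ddddddddd
ddddddddd
step 3: ddddddddd
ddddddddd
dddA>dddd
dddAAdddd
ddddddddd
ddddddddd
step 4: ddddddddd
ddddddddd
dddAAdddd
dddAvdddd
ddddddddd
ddddddddd
step 5: ddddddddd
ddddddddd
dddAAdddd
dddAd>ddd
ddddddddd
ddddddddd
step 6: ddddddddd
ddddddddd
dddAAdddd
dddAdAddd
dddddvddd
ddddddddd
step 7: ddddddddd
ddddddddd
dddAAdddd
dddAdAddd
dddd<Addd
ddddddddd
step 8: ddddddddd
ddddddddd
dddAAdddd
dddA^Addd
ddddAAddd
ddddddddd
step 9: ddddddddd
ddddddddd
dddAAdddd
dddAA>ddd
ddddAAddd
ddddddddd
step 10: ddddddddd
ddddddddd
dddAA^ddd
dddAAdddd
ddddAAddd
ddddddddd
step 11: ddddddddd
ddddddddd
dddAAA>dd
dddAAdddd
ddddAAddd
ddddddddd

2,6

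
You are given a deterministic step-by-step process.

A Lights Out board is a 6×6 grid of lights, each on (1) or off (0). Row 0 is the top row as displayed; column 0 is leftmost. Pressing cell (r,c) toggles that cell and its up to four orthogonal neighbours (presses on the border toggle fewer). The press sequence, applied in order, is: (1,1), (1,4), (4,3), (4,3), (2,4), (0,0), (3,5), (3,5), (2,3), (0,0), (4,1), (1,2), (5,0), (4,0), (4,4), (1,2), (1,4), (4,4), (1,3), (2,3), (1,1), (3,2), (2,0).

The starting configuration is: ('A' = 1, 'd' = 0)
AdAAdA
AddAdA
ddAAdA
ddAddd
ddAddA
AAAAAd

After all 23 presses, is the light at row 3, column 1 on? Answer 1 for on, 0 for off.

[0] AdAAdA
AddAdA
ddAAdA
ddAddd
ddAddA
AAAAAd
[1] AAAAdA
dAAAdA
dAAAdA
ddAddd
ddAddA
AAAAAd
[2] AAAAAA
dAAdAd
dAAAAA
ddAddd
ddAddA
AAAAAd
[3] AAAAAA
dAAdAd
dAAAAA
ddAAdd
dddAAA
AAAdAd
[4] AAAAAA
dAAdAd
dAAAAA
ddAddd
ddAddA
AAAAAd
[5] AAAAAA
dAAddd
dAAddd
ddAdAd
ddAddA
AAAAAd
[6] ddAAAA
AAAddd
dAAddd
ddAdAd
ddAddA
AAAAAd
[7] ddAAAA
AAAddd
dAAddA
ddAddA
ddAddd
AAAAAd
[8] ddAAAA
AAAddd
dAAddd
ddAdAd
ddAddA
AAAAAd
[9] ddAAAA
AAAAdd
dAdAAd
ddAAAd
ddAddA
AAAAAd
[10] AAAAAA
dAAAdd
dAdAAd
ddAAAd
ddAddA
AAAAAd
[11] AAAAAA
dAAAdd
dAdAAd
dAAAAd
AAdddA
AdAAAd
[12] AAdAAA
dddddd
dAAAAd
dAAAAd
AAdddA
AdAAAd
[13] AAdAAA
dddddd
dAAAAd
dAAAAd
dAdddA
dAAAAd
[14] AAdAAA
dddddd
dAAAAd
AAAAAd
AddddA
AAAAAd
[15] AAdAAA
dddddd
dAAAAd
AAAAdd
AddAAd
AAAAdd
[16] AAAAAA
dAAAdd
dAdAAd
AAAAdd
AddAAd
AAAAdd
[17] AAAAdA
dAAdAA
dAdAdd
AAAAdd
AddAAd
AAAAdd
[18] AAAAdA
dAAdAA
dAdAdd
AAAAAd
AddddA
AAAAAd
[19] AAAddA
dAdAdA
dAdddd
AAAAAd
AddddA
AAAAAd
[20] AAAddA
dAdddA
dAAAAd
AAAdAd
AddddA
AAAAAd
[21] AdAddA
AdAddA
ddAAAd
AAAdAd
AddddA
AAAAAd
[22] AdAddA
AdAddA
dddAAd
AddAAd
AdAddA
AAAAAd
[23] AdAddA
ddAddA
AAdAAd
dddAAd
AdAddA
AAAAAd

0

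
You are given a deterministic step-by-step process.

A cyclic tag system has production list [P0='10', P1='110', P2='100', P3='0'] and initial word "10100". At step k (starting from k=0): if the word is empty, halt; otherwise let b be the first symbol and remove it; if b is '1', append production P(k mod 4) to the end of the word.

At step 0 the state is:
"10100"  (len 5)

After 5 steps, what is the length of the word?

5

t=0: "10100"  (len 5)
t=1: "010010"  (len 6)
t=2: "10010"  (len 5)
t=3: "0010100"  (len 7)
t=4: "010100"  (len 6)
t=5: "10100"  (len 5)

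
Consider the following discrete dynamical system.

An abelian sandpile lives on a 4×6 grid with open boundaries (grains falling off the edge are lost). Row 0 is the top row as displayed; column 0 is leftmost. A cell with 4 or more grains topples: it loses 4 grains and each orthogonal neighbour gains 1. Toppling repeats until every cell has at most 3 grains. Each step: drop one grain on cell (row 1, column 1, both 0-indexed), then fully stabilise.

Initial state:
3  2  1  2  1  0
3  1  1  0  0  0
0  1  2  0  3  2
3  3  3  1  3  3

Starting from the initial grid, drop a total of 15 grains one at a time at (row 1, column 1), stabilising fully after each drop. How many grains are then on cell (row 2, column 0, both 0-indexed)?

1

0) 3  2  1  2  1  0
3  1  1  0  0  0
0  1  2  0  3  2
3  3  3  1  3  3
1) 3  2  1  2  1  0
3  2  1  0  0  0
0  1  2  0  3  2
3  3  3  1  3  3
2) 3  2  1  2  1  0
3  3  1  0  0  0
0  1  2  0  3  2
3  3  3  1  3  3
3) 1  0  2  2  1  0
1  2  2  0  0  0
1  2  2  0  3  2
3  3  3  1  3  3
4) 1  0  2  2  1  0
1  3  2  0  0  0
1  2  2  0  3  2
3  3  3  1  3  3
5) 1  1  2  2  1  0
2  0  3  0  0  0
1  3  2  0  3  2
3  3  3  1  3  3
6) 1  1  2  2  1  0
2  1  3  0  0  0
1  3  2  0  3  2
3  3  3  1  3  3
7) 1  1  2  2  1  0
2  2  3  0  0  0
1  3  2  0  3  2
3  3  3  1  3  3
8) 1  1  2  2  1  0
2  3  3  0  0  0
1  3  2  0  3  2
3  3  3  1  3  3
9) 1  2  3  2  1  0
3  2  1  1  0  0
3  2  1  1  3  2
0  2  1  2  3  3
10) 1  2  3  2  1  0
3  3  1  1  0  0
3  2  1  1  3  2
0  2  1  2  3  3
11) 2  3  3  2  1  0
1  2  2  1  0  0
1  0  2  1  3  2
1  3  1  2  3  3
12) 2  3  3  2  1  0
1  3  2  1  0  0
1  0  2  1  3  2
1  3  1  2  3  3
13) 3  1  1  3  1  0
2  2  0  2  0  0
1  1  3  1  3  2
1  3  1  2  3  3
14) 3  1  1  3  1  0
2  3  0  2  0  0
1  1  3  1  3  2
1  3  1  2  3  3
15) 3  2  1  3  1  0
3  0  1  2  0  0
1  2  3  1  3  2
1  3  1  2  3  3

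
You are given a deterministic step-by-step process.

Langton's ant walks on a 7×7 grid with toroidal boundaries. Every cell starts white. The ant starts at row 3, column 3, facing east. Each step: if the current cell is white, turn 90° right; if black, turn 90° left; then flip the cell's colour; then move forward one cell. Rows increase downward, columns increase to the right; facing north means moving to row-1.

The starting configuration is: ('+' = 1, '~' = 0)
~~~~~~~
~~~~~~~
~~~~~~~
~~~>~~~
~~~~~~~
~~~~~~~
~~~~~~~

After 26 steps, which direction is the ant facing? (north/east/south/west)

west

0) ~~~~~~~
~~~~~~~
~~~~~~~
~~~>~~~
~~~~~~~
~~~~~~~
~~~~~~~
1) ~~~~~~~
~~~~~~~
~~~~~~~
~~~+~~~
~~~v~~~
~~~~~~~
~~~~~~~
2) ~~~~~~~
~~~~~~~
~~~~~~~
~~~+~~~
~~<+~~~
~~~~~~~
~~~~~~~
3) ~~~~~~~
~~~~~~~
~~~~~~~
~~^+~~~
~~++~~~
~~~~~~~
~~~~~~~
4) ~~~~~~~
~~~~~~~
~~~~~~~
~~+>~~~
~~++~~~
~~~~~~~
~~~~~~~
5) ~~~~~~~
~~~~~~~
~~~^~~~
~~+~~~~
~~++~~~
~~~~~~~
~~~~~~~
6) ~~~~~~~
~~~~~~~
~~~+>~~
~~+~~~~
~~++~~~
~~~~~~~
~~~~~~~
7) ~~~~~~~
~~~~~~~
~~~++~~
~~+~v~~
~~++~~~
~~~~~~~
~~~~~~~
8) ~~~~~~~
~~~~~~~
~~~++~~
~~+<+~~
~~++~~~
~~~~~~~
~~~~~~~
9) ~~~~~~~
~~~~~~~
~~~^+~~
~~+++~~
~~++~~~
~~~~~~~
~~~~~~~
10) ~~~~~~~
~~~~~~~
~~<~+~~
~~+++~~
~~++~~~
~~~~~~~
~~~~~~~
11) ~~~~~~~
~~^~~~~
~~+~+~~
~~+++~~
~~++~~~
~~~~~~~
~~~~~~~
12) ~~~~~~~
~~+>~~~
~~+~+~~
~~+++~~
~~++~~~
~~~~~~~
~~~~~~~
13) ~~~~~~~
~~++~~~
~~+v+~~
~~+++~~
~~++~~~
~~~~~~~
~~~~~~~
14) ~~~~~~~
~~++~~~
~~<++~~
~~+++~~
~~++~~~
~~~~~~~
~~~~~~~
15) ~~~~~~~
~~++~~~
~~~++~~
~~v++~~
~~++~~~
~~~~~~~
~~~~~~~
16) ~~~~~~~
~~++~~~
~~~++~~
~~~>+~~
~~++~~~
~~~~~~~
~~~~~~~
17) ~~~~~~~
~~++~~~
~~~^+~~
~~~~+~~
~~++~~~
~~~~~~~
~~~~~~~
18) ~~~~~~~
~~++~~~
~~<~+~~
~~~~+~~
~~++~~~
~~~~~~~
~~~~~~~
19) ~~~~~~~
~~^+~~~
~~+~+~~
~~~~+~~
~~++~~~
~~~~~~~
~~~~~~~
20) ~~~~~~~
~<~+~~~
~~+~+~~
~~~~+~~
~~++~~~
~~~~~~~
~~~~~~~
21) ~^~~~~~
~+~+~~~
~~+~+~~
~~~~+~~
~~++~~~
~~~~~~~
~~~~~~~
22) ~+>~~~~
~+~+~~~
~~+~+~~
~~~~+~~
~~++~~~
~~~~~~~
~~~~~~~
23) ~++~~~~
~+v+~~~
~~+~+~~
~~~~+~~
~~++~~~
~~~~~~~
~~~~~~~
24) ~++~~~~
~<++~~~
~~+~+~~
~~~~+~~
~~++~~~
~~~~~~~
~~~~~~~
25) ~++~~~~
~~++~~~
~v+~+~~
~~~~+~~
~~++~~~
~~~~~~~
~~~~~~~
26) ~++~~~~
~~++~~~
<++~+~~
~~~~+~~
~~++~~~
~~~~~~~
~~~~~~~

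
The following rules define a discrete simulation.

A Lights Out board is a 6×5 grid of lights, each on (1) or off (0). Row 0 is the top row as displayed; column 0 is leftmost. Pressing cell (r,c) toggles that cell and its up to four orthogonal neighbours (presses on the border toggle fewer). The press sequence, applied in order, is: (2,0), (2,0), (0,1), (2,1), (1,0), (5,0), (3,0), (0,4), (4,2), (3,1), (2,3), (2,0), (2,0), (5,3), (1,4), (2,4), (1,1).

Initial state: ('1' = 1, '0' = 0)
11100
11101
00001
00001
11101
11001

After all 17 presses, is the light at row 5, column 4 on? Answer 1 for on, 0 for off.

0) 11100
11101
00001
00001
11101
11001
1) 11100
01101
11001
10001
11101
11001
2) 11100
11101
00001
00001
11101
11001
3) 00000
10101
00001
00001
11101
11001
4) 00000
11101
11101
01001
11101
11001
5) 10000
00101
01101
01001
11101
11001
6) 10000
00101
01101
01001
01101
00001
7) 10000
00101
11101
10001
11101
00001
8) 10011
00100
11101
10001
11101
00001
9) 10011
00100
11101
10101
10011
00101
10) 10011
00100
10101
01001
11011
00101
11) 10011
00110
10010
01011
11011
00101
12) 10011
10110
01010
11011
11011
00101
13) 10011
00110
10010
01011
11011
00101
14) 10011
00110
10010
01011
11001
00010
15) 10010
00101
10011
01011
11001
00010
16) 10010
00100
10000
01010
11001
00010
17) 11010
11000
11000
01010
11001
00010

0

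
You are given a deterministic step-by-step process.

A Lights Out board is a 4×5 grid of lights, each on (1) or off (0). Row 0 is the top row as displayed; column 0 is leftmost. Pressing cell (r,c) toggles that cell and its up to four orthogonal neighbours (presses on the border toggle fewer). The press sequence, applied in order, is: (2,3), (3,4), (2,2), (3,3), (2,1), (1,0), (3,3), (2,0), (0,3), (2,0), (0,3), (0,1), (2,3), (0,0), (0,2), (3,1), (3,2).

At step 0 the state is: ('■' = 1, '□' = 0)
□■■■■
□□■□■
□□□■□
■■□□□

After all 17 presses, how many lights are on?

11

gen 0: □■■■■
□□■□■
□□□■□
■■□□□
gen 1: □■■■■
□□■■■
□□■□■
■■□■□
gen 2: □■■■■
□□■■■
□□■□□
■■□□■
gen 3: □■■■■
□□□■■
□■□■□
■■■□■
gen 4: □■■■■
□□□■■
□■□□□
■■□■□
gen 5: □■■■■
□■□■■
■□■□□
■□□■□
gen 6: ■■■■■
■□□■■
□□■□□
■□□■□
gen 7: ■■■■■
■□□■■
□□■■□
■□■□■
gen 8: ■■■■■
□□□■■
■■■■□
□□■□■
gen 9: ■■□□□
□□□□■
■■■■□
□□■□■
gen 10: ■■□□□
■□□□■
□□■■□
■□■□■
gen 11: ■■■■■
■□□■■
□□■■□
■□■□■
gen 12: □□□■■
■■□■■
□□■■□
■□■□■
gen 13: □□□■■
■■□□■
□□□□■
■□■■■
gen 14: ■■□■■
□■□□■
□□□□■
■□■■■
gen 15: ■□■□■
□■■□■
□□□□■
■□■■■
gen 16: ■□■□■
□■■□■
□■□□■
□■□■■
gen 17: ■□■□■
□■■□■
□■■□■
□□■□■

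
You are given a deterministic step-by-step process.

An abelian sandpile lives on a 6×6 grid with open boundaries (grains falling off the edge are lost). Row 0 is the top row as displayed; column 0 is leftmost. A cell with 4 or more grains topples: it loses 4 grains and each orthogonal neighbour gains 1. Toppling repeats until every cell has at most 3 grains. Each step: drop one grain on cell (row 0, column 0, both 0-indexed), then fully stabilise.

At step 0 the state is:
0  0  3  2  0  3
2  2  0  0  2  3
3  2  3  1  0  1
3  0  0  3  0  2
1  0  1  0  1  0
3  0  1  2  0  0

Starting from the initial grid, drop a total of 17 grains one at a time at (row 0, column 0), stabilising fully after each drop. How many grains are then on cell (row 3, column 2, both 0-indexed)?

1

0) 0  0  3  2  0  3
2  2  0  0  2  3
3  2  3  1  0  1
3  0  0  3  0  2
1  0  1  0  1  0
3  0  1  2  0  0
1) 1  0  3  2  0  3
2  2  0  0  2  3
3  2  3  1  0  1
3  0  0  3  0  2
1  0  1  0  1  0
3  0  1  2  0  0
2) 2  0  3  2  0  3
2  2  0  0  2  3
3  2  3  1  0  1
3  0  0  3  0  2
1  0  1  0  1  0
3  0  1  2  0  0
3) 3  0  3  2  0  3
2  2  0  0  2  3
3  2  3  1  0  1
3  0  0  3  0  2
1  0  1  0  1  0
3  0  1  2  0  0
4) 0  1  3  2  0  3
3  2  0  0  2  3
3  2  3  1  0  1
3  0  0  3  0  2
1  0  1  0  1  0
3  0  1  2  0  0
5) 1  1  3  2  0  3
3  2  0  0  2  3
3  2  3  1  0  1
3  0  0  3  0  2
1  0  1  0  1  0
3  0  1  2  0  0
6) 2  1  3  2  0  3
3  2  0  0  2  3
3  2  3  1  0  1
3  0  0  3  0  2
1  0  1  0  1  0
3  0  1  2  0  0
7) 3  1  3  2  0  3
3  2  0  0  2  3
3  2  3  1  0  1
3  0  0  3  0  2
1  0  1  0  1  0
3  0  1  2  0  0
8) 1  2  3  2  0  3
1  3  0  0  2  3
1  3  3  1  0  1
0  1  0  3  0  2
2  0  1  0  1  0
3  0  1  2  0  0
9) 2  2  3  2  0  3
1  3  0  0  2  3
1  3  3  1  0  1
0  1  0  3  0  2
2  0  1  0  1  0
3  0  1  2  0  0
10) 3  2  3  2  0  3
1  3  0  0  2  3
1  3  3  1  0  1
0  1  0  3  0  2
2  0  1  0  1  0
3  0  1  2  0  0
11) 0  3  3  2  0  3
2  3  0  0  2  3
1  3  3  1  0  1
0  1  0  3  0  2
2  0  1  0  1  0
3  0  1  2  0  0
12) 1  3  3  2  0  3
2  3  0  0  2  3
1  3  3  1  0  1
0  1  0  3  0  2
2  0  1  0  1  0
3  0  1  2  0  0
13) 2  3  3  2  0  3
2  3  0  0  2  3
1  3  3  1  0  1
0  1  0  3  0  2
2  0  1  0  1  0
3  0  1  2  0  0
14) 3  3  3  2  0  3
2  3  0  0  2  3
1  3  3  1  0  1
0  1  0  3  0  2
2  0  1  0  1  0
3  0  1  2  0  0
15) 2  2  0  3  0  3
0  2  3  0  2  3
3  1  0  2  0  1
0  2  1  3  0  2
2  0  1  0  1  0
3  0  1  2  0  0
16) 3  2  0  3  0  3
0  2  3  0  2  3
3  1  0  2  0  1
0  2  1  3  0  2
2  0  1  0  1  0
3  0  1  2  0  0
17) 0  3  0  3  0  3
1  2  3  0  2  3
3  1  0  2  0  1
0  2  1  3  0  2
2  0  1  0  1  0
3  0  1  2  0  0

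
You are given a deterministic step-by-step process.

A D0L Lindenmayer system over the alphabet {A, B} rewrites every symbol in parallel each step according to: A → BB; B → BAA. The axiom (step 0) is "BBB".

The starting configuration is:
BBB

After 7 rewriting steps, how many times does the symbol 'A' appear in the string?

1086

[0] BBB
[1] BAABAABAA
[2] BAABBBBBAABBBBBAABBBB
[3] BAABBBBBAABAABAABAABAABBBBBAABAABAABAABAABBBBBAABAABAABAA
[4] BAABBBBBAABAABAABAABAABBBBBAABBBBBAABBBBBAABBBBBAABBBBBAAB…BBBBBAABBBBBAABBBBBAABAABAABAABAABBBBBAABBBBBAABBBBBAABBBB  (len 141)
[5] BAABBBBBAABAABAABAABAABBBBBAABBBBBAABBBBBAABBBBBAABBBBBAAB…ABAABBBBBAABAABAABAABAABBBBBAABAABAABAABAABBBBBAABAABAABAA  (len 369)
[6] BAABBBBBAABAABAABAABAABBBBBAABBBBBAABBBBBAABBBBBAABBBBBAAB…BBBBBAABBBBBAABBBBBAABAABAABAABAABBBBBAABBBBBAABBBBBAABBBB  (len 933)
[7] BAABBBBBAABAABAABAABAABBBBBAABBBBBAABBBBBAABBBBBAABBBBBAAB…ABAABBBBBAABAABAABAABAABBBBBAABAABAABAABAABBBBBAABAABAABAA  (len 2409)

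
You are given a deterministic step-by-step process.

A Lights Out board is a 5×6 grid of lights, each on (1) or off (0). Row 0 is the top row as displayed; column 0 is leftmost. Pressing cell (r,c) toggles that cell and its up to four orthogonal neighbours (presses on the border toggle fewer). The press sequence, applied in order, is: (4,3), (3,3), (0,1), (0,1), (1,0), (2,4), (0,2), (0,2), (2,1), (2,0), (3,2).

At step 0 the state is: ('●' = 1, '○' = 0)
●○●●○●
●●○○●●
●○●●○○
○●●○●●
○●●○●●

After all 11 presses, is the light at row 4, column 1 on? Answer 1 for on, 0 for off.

1

[0] ●○●●○●
●●○○●●
●○●●○○
○●●○●●
○●●○●●
[1] ●○●●○●
●●○○●●
●○●●○○
○●●●●●
○●○●○●
[2] ●○●●○●
●●○○●●
●○●○○○
○●○○○●
○●○○○●
[3] ○●○●○●
●○○○●●
●○●○○○
○●○○○●
○●○○○●
[4] ●○●●○●
●●○○●●
●○●○○○
○●○○○●
○●○○○●
[5] ○○●●○●
○○○○●●
○○●○○○
○●○○○●
○●○○○●
[6] ○○●●○●
○○○○○●
○○●●●●
○●○○●●
○●○○○●
[7] ○●○○○●
○○●○○●
○○●●●●
○●○○●●
○●○○○●
[8] ○○●●○●
○○○○○●
○○●●●●
○●○○●●
○●○○○●
[9] ○○●●○●
○●○○○●
●●○●●●
○○○○●●
○●○○○●
[10] ○○●●○●
●●○○○●
○○○●●●
●○○○●●
○●○○○●
[11] ○○●●○●
●●○○○●
○○●●●●
●●●●●●
○●●○○●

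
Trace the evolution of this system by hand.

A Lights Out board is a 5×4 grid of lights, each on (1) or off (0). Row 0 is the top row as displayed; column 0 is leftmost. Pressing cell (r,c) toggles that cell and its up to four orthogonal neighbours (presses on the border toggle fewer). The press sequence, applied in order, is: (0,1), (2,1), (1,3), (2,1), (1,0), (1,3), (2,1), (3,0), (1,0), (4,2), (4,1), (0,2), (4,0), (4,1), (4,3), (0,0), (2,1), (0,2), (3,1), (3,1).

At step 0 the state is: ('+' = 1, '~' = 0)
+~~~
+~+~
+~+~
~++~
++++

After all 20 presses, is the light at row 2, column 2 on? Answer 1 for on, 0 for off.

1

[0] +~~~
+~+~
+~+~
~++~
++++
[1] ~++~
+++~
+~+~
~++~
++++
[2] ~++~
+~+~
~+~~
~~+~
++++
[3] ~+++
+~~+
~+~+
~~+~
++++
[4] ~+++
++~+
+~++
~++~
++++
[5] ++++
~~~+
~~++
~++~
++++
[6] +++~
~~+~
~~+~
~++~
++++
[7] +++~
~++~
++~~
~~+~
++++
[8] +++~
~++~
~+~~
+++~
~+++
[9] ~++~
+~+~
++~~
+++~
~+++
[10] ~++~
+~+~
++~~
++~~
~~~~
[11] ~++~
+~+~
++~~
+~~~
+++~
[12] ~~~+
+~~~
++~~
+~~~
+++~
[13] ~~~+
+~~~
++~~
~~~~
~~+~
[14] ~~~+
+~~~
++~~
~+~~
++~~
[15] ~~~+
+~~~
++~~
~+~+
++++
[16] ++~+
~~~~
++~~
~+~+
++++
[17] ++~+
~+~~
~~+~
~~~+
++++
[18] +~+~
~++~
~~+~
~~~+
++++
[19] +~+~
~++~
~++~
++++
+~++
[20] +~+~
~++~
~~+~
~~~+
++++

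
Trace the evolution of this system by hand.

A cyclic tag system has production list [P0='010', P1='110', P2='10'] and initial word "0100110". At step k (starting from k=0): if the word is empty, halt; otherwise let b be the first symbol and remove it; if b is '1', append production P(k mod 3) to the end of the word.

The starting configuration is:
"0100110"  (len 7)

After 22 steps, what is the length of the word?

20

[0] "0100110"  (len 7)
[1] "100110"  (len 6)
[2] "00110110"  (len 8)
[3] "0110110"  (len 7)
[4] "110110"  (len 6)
[5] "10110110"  (len 8)
[6] "011011010"  (len 9)
[7] "11011010"  (len 8)
[8] "1011010110"  (len 10)
[9] "01101011010"  (len 11)
[10] "1101011010"  (len 10)
[11] "101011010110"  (len 12)
[12] "0101101011010"  (len 13)
[13] "101101011010"  (len 12)
[14] "01101011010110"  (len 14)
[15] "1101011010110"  (len 13)
[16] "101011010110010"  (len 15)
[17] "01011010110010110"  (len 17)
[18] "1011010110010110"  (len 16)
[19] "011010110010110010"  (len 18)
[20] "11010110010110010"  (len 17)
[21] "101011001011001010"  (len 18)
[22] "01011001011001010010"  (len 20)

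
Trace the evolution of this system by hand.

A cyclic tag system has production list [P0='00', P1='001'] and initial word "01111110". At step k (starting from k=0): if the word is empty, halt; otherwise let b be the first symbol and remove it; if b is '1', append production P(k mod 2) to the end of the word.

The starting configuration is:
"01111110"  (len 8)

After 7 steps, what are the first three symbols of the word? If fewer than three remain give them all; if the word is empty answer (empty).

[0] "01111110"  (len 8)
[1] "1111110"  (len 7)
[2] "111110001"  (len 9)
[3] "1111000100"  (len 10)
[4] "111000100001"  (len 12)
[5] "1100010000100"  (len 13)
[6] "100010000100001"  (len 15)
[7] "0001000010000100"  (len 16)

000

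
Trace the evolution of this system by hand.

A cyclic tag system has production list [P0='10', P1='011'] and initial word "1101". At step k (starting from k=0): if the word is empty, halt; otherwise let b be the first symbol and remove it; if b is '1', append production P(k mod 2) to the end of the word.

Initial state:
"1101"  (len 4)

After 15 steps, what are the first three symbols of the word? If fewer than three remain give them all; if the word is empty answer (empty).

111

step 0: "1101"  (len 4)
step 1: "10110"  (len 5)
step 2: "0110011"  (len 7)
step 3: "110011"  (len 6)
step 4: "10011011"  (len 8)
step 5: "001101110"  (len 9)
step 6: "01101110"  (len 8)
step 7: "1101110"  (len 7)
step 8: "101110011"  (len 9)
step 9: "0111001110"  (len 10)
step 10: "111001110"  (len 9)
step 11: "1100111010"  (len 10)
step 12: "100111010011"  (len 12)
step 13: "0011101001110"  (len 13)
step 14: "011101001110"  (len 12)
step 15: "11101001110"  (len 11)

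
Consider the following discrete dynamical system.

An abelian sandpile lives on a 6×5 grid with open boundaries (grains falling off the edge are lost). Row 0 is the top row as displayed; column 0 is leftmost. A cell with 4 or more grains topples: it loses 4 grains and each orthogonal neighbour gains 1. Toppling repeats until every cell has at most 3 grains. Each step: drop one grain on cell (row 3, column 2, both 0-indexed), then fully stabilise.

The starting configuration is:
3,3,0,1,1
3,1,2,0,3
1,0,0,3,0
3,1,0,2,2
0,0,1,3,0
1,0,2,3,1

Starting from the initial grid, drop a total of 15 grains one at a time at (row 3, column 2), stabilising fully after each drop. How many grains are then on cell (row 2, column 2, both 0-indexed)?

2

[0] 3,3,0,1,1
3,1,2,0,3
1,0,0,3,0
3,1,0,2,2
0,0,1,3,0
1,0,2,3,1
[1] 3,3,0,1,1
3,1,2,0,3
1,0,0,3,0
3,1,1,2,2
0,0,1,3,0
1,0,2,3,1
[2] 3,3,0,1,1
3,1,2,0,3
1,0,0,3,0
3,1,2,2,2
0,0,1,3,0
1,0,2,3,1
[3] 3,3,0,1,1
3,1,2,0,3
1,0,0,3,0
3,1,3,2,2
0,0,1,3,0
1,0,2,3,1
[4] 3,3,0,1,1
3,1,2,0,3
1,0,1,3,0
3,2,0,3,2
0,0,2,3,0
1,0,2,3,1
[5] 3,3,0,1,1
3,1,2,0,3
1,0,1,3,0
3,2,1,3,2
0,0,2,3,0
1,0,2,3,1
[6] 3,3,0,1,1
3,1,2,0,3
1,0,1,3,0
3,2,2,3,2
0,0,2,3,0
1,0,2,3,1
[7] 3,3,0,1,1
3,1,2,0,3
1,0,1,3,0
3,2,3,3,2
0,0,2,3,0
1,0,2,3,1
[8] 3,3,0,1,1
3,1,2,1,3
1,0,3,0,1
3,3,2,2,3
0,1,1,2,1
1,1,0,1,2
[9] 3,3,0,1,1
3,1,2,1,3
1,0,3,0,1
3,3,3,2,3
0,1,1,2,1
1,1,0,1,2
[10] 3,3,0,1,1
3,1,3,1,3
2,2,0,1,1
0,1,2,3,3
1,2,2,2,1
1,1,0,1,2
[11] 3,3,0,1,1
3,1,3,1,3
2,2,0,1,1
0,1,3,3,3
1,2,2,2,1
1,1,0,1,2
[12] 3,3,0,1,1
3,1,3,1,3
2,2,1,2,2
0,2,1,1,0
1,2,3,3,2
1,1,0,1,2
[13] 3,3,0,1,1
3,1,3,1,3
2,2,1,2,2
0,2,2,1,0
1,2,3,3,2
1,1,0,1,2
[14] 3,3,0,1,1
3,1,3,1,3
2,2,1,2,2
0,2,3,1,0
1,2,3,3,2
1,1,0,1,2
[15] 3,3,0,1,1
3,1,3,1,3
2,2,2,2,2
0,3,1,3,0
1,3,1,0,3
1,1,1,2,2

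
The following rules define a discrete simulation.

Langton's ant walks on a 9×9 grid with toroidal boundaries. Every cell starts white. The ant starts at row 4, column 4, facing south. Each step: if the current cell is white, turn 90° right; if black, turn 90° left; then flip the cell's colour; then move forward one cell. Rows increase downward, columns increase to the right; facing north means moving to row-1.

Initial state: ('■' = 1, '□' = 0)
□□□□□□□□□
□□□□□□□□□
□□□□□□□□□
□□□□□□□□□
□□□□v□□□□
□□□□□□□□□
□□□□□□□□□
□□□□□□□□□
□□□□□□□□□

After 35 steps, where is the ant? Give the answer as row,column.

0) □□□□□□□□□
□□□□□□□□□
□□□□□□□□□
□□□□□□□□□
□□□□v□□□□
□□□□□□□□□
□□□□□□□□□
□□□□□□□□□
□□□□□□□□□
1) □□□□□□□□□
□□□□□□□□□
□□□□□□□□□
□□□□□□□□□
□□□<■□□□□
□□□□□□□□□
□□□□□□□□□
□□□□□□□□□
□□□□□□□□□
2) □□□□□□□□□
□□□□□□□□□
□□□□□□□□□
□□□^□□□□□
□□□■■□□□□
□□□□□□□□□
□□□□□□□□□
□□□□□□□□□
□□□□□□□□□
3) □□□□□□□□□
□□□□□□□□□
□□□□□□□□□
□□□■>□□□□
□□□■■□□□□
□□□□□□□□□
□□□□□□□□□
□□□□□□□□□
□□□□□□□□□
4) □□□□□□□□□
□□□□□□□□□
□□□□□□□□□
□□□■■□□□□
□□□■v□□□□
□□□□□□□□□
□□□□□□□□□
□□□□□□□□□
□□□□□□□□□
5) □□□□□□□□□
□□□□□□□□□
□□□□□□□□□
□□□■■□□□□
□□□■□>□□□
□□□□□□□□□
□□□□□□□□□
□□□□□□□□□
□□□□□□□□□
6) □□□□□□□□□
□□□□□□□□□
□□□□□□□□□
□□□■■□□□□
□□□■□■□□□
□□□□□v□□□
□□□□□□□□□
□□□□□□□□□
□□□□□□□□□
7) □□□□□□□□□
□□□□□□□□□
□□□□□□□□□
□□□■■□□□□
□□□■□■□□□
□□□□<■□□□
□□□□□□□□□
□□□□□□□□□
□□□□□□□□□
8) □□□□□□□□□
□□□□□□□□□
□□□□□□□□□
□□□■■□□□□
□□□■^■□□□
□□□□■■□□□
□□□□□□□□□
□□□□□□□□□
□□□□□□□□□
9) □□□□□□□□□
□□□□□□□□□
□□□□□□□□□
□□□■■□□□□
□□□■■>□□□
□□□□■■□□□
□□□□□□□□□
□□□□□□□□□
□□□□□□□□□
10) □□□□□□□□□
□□□□□□□□□
□□□□□□□□□
□□□■■^□□□
□□□■■□□□□
□□□□■■□□□
□□□□□□□□□
□□□□□□□□□
□□□□□□□□□
11) □□□□□□□□□
□□□□□□□□□
□□□□□□□□□
□□□■■■>□□
□□□■■□□□□
□□□□■■□□□
□□□□□□□□□
□□□□□□□□□
□□□□□□□□□
12) □□□□□□□□□
□□□□□□□□□
□□□□□□□□□
□□□■■■■□□
□□□■■□v□□
□□□□■■□□□
□□□□□□□□□
□□□□□□□□□
□□□□□□□□□
13) □□□□□□□□□
□□□□□□□□□
□□□□□□□□□
□□□■■■■□□
□□□■■<■□□
□□□□■■□□□
□□□□□□□□□
□□□□□□□□□
□□□□□□□□□
14) □□□□□□□□□
□□□□□□□□□
□□□□□□□□□
□□□■■^■□□
□□□■■■■□□
□□□□■■□□□
□□□□□□□□□
□□□□□□□□□
□□□□□□□□□
15) □□□□□□□□□
□□□□□□□□□
□□□□□□□□□
□□□■<□■□□
□□□■■■■□□
□□□□■■□□□
□□□□□□□□□
□□□□□□□□□
□□□□□□□□□
16) □□□□□□□□□
□□□□□□□□□
□□□□□□□□□
□□□■□□■□□
□□□■v■■□□
□□□□■■□□□
□□□□□□□□□
□□□□□□□□□
□□□□□□□□□
17) □□□□□□□□□
□□□□□□□□□
□□□□□□□□□
□□□■□□■□□
□□□■□>■□□
□□□□■■□□□
□□□□□□□□□
□□□□□□□□□
□□□□□□□□□
18) □□□□□□□□□
□□□□□□□□□
□□□□□□□□□
□□□■□^■□□
□□□■□□■□□
□□□□■■□□□
□□□□□□□□□
□□□□□□□□□
□□□□□□□□□
19) □□□□□□□□□
□□□□□□□□□
□□□□□□□□□
□□□■□■>□□
□□□■□□■□□
□□□□■■□□□
□□□□□□□□□
□□□□□□□□□
□□□□□□□□□
20) □□□□□□□□□
□□□□□□□□□
□□□□□□^□□
□□□■□■□□□
□□□■□□■□□
□□□□■■□□□
□□□□□□□□□
□□□□□□□□□
□□□□□□□□□
21) □□□□□□□□□
□□□□□□□□□
□□□□□□■>□
□□□■□■□□□
□□□■□□■□□
□□□□■■□□□
□□□□□□□□□
□□□□□□□□□
□□□□□□□□□
22) □□□□□□□□□
□□□□□□□□□
□□□□□□■■□
□□□■□■□v□
□□□■□□■□□
□□□□■■□□□
□□□□□□□□□
□□□□□□□□□
□□□□□□□□□
23) □□□□□□□□□
□□□□□□□□□
□□□□□□■■□
□□□■□■<■□
□□□■□□■□□
□□□□■■□□□
□□□□□□□□□
□□□□□□□□□
□□□□□□□□□
24) □□□□□□□□□
□□□□□□□□□
□□□□□□^■□
□□□■□■■■□
□□□■□□■□□
□□□□■■□□□
□□□□□□□□□
□□□□□□□□□
□□□□□□□□□
25) □□□□□□□□□
□□□□□□□□□
□□□□□<□■□
□□□■□■■■□
□□□■□□■□□
□□□□■■□□□
□□□□□□□□□
□□□□□□□□□
□□□□□□□□□
26) □□□□□□□□□
□□□□□^□□□
□□□□□■□■□
□□□■□■■■□
□□□■□□■□□
□□□□■■□□□
□□□□□□□□□
□□□□□□□□□
□□□□□□□□□
27) □□□□□□□□□
□□□□□■>□□
□□□□□■□■□
□□□■□■■■□
□□□■□□■□□
□□□□■■□□□
□□□□□□□□□
□□□□□□□□□
□□□□□□□□□
28) □□□□□□□□□
□□□□□■■□□
□□□□□■v■□
□□□■□■■■□
□□□■□□■□□
□□□□■■□□□
□□□□□□□□□
□□□□□□□□□
□□□□□□□□□
29) □□□□□□□□□
□□□□□■■□□
□□□□□<■■□
□□□■□■■■□
□□□■□□■□□
□□□□■■□□□
□□□□□□□□□
□□□□□□□□□
□□□□□□□□□
30) □□□□□□□□□
□□□□□■■□□
□□□□□□■■□
□□□■□v■■□
□□□■□□■□□
□□□□■■□□□
□□□□□□□□□
□□□□□□□□□
□□□□□□□□□
31) □□□□□□□□□
□□□□□■■□□
□□□□□□■■□
□□□■□□>■□
□□□■□□■□□
□□□□■■□□□
□□□□□□□□□
□□□□□□□□□
□□□□□□□□□
32) □□□□□□□□□
□□□□□■■□□
□□□□□□^■□
□□□■□□□■□
□□□■□□■□□
□□□□■■□□□
□□□□□□□□□
□□□□□□□□□
□□□□□□□□□
33) □□□□□□□□□
□□□□□■■□□
□□□□□<□■□
□□□■□□□■□
□□□■□□■□□
□□□□■■□□□
□□□□□□□□□
□□□□□□□□□
□□□□□□□□□
34) □□□□□□□□□
□□□□□^■□□
□□□□□■□■□
□□□■□□□■□
□□□■□□■□□
□□□□■■□□□
□□□□□□□□□
□□□□□□□□□
□□□□□□□□□
35) □□□□□□□□□
□□□□<□■□□
□□□□□■□■□
□□□■□□□■□
□□□■□□■□□
□□□□■■□□□
□□□□□□□□□
□□□□□□□□□
□□□□□□□□□

1,4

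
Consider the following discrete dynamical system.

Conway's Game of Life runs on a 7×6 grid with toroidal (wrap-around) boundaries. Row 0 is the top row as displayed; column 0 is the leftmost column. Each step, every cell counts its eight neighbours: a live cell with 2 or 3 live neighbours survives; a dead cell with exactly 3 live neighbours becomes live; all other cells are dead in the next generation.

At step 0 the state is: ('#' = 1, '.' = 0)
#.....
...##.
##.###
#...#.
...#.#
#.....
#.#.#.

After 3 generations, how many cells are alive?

t=0: #.....
...##.
##.###
#...#.
...#.#
#.....
#.#.#.
t=1: .#..#.
.###..
###...
.##...
#...##
##.##.
#.....
t=2: ##.#..
...#..
#.....
..##..
....#.
.#.##.
#.###.
t=3: ##...#
###...
..##..
...#..
....#.
.#....
#.....

12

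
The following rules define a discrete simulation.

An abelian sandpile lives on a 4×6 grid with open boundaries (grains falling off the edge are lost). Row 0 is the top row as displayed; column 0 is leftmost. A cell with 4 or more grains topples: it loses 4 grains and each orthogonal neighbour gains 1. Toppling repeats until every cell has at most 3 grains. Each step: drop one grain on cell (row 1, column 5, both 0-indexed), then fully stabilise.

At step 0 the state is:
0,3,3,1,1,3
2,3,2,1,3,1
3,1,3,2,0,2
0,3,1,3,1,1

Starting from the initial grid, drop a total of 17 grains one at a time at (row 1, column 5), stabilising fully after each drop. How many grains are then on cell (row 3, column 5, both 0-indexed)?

0) 0,3,3,1,1,3
2,3,2,1,3,1
3,1,3,2,0,2
0,3,1,3,1,1
1) 0,3,3,1,1,3
2,3,2,1,3,2
3,1,3,2,0,2
0,3,1,3,1,1
2) 0,3,3,1,1,3
2,3,2,1,3,3
3,1,3,2,0,2
0,3,1,3,1,1
3) 0,3,3,1,3,0
2,3,2,2,0,2
3,1,3,2,1,3
0,3,1,3,1,1
4) 0,3,3,1,3,0
2,3,2,2,0,3
3,1,3,2,1,3
0,3,1,3,1,1
5) 0,3,3,1,3,1
2,3,2,2,1,1
3,1,3,2,2,0
0,3,1,3,1,2
6) 0,3,3,1,3,1
2,3,2,2,1,2
3,1,3,2,2,0
0,3,1,3,1,2
7) 0,3,3,1,3,1
2,3,2,2,1,3
3,1,3,2,2,0
0,3,1,3,1,2
8) 0,3,3,1,3,2
2,3,2,2,2,0
3,1,3,2,2,1
0,3,1,3,1,2
9) 0,3,3,1,3,2
2,3,2,2,2,1
3,1,3,2,2,1
0,3,1,3,1,2
10) 0,3,3,1,3,2
2,3,2,2,2,2
3,1,3,2,2,1
0,3,1,3,1,2
11) 0,3,3,1,3,2
2,3,2,2,2,3
3,1,3,2,2,1
0,3,1,3,1,2
12) 0,3,3,1,3,3
2,3,2,2,3,0
3,1,3,2,2,2
0,3,1,3,1,2
13) 0,3,3,1,3,3
2,3,2,2,3,1
3,1,3,2,2,2
0,3,1,3,1,2
14) 0,3,3,1,3,3
2,3,2,2,3,2
3,1,3,2,2,2
0,3,1,3,1,2
15) 0,3,3,1,3,3
2,3,2,2,3,3
3,1,3,2,2,2
0,3,1,3,1,2
16) 0,3,3,2,1,1
2,3,2,3,1,2
3,1,3,2,3,3
0,3,1,3,1,2
17) 0,3,3,2,1,1
2,3,2,3,1,3
3,1,3,2,3,3
0,3,1,3,1,2

2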